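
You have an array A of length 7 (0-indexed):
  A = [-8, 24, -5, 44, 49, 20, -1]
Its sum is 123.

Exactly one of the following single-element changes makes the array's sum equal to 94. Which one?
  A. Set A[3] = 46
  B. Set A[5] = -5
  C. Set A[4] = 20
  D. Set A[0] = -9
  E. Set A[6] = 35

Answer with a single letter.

Answer: C

Derivation:
Option A: A[3] 44->46, delta=2, new_sum=123+(2)=125
Option B: A[5] 20->-5, delta=-25, new_sum=123+(-25)=98
Option C: A[4] 49->20, delta=-29, new_sum=123+(-29)=94 <-- matches target
Option D: A[0] -8->-9, delta=-1, new_sum=123+(-1)=122
Option E: A[6] -1->35, delta=36, new_sum=123+(36)=159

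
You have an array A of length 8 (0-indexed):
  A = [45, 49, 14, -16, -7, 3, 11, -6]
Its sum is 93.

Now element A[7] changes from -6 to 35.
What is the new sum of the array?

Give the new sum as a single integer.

Old value at index 7: -6
New value at index 7: 35
Delta = 35 - -6 = 41
New sum = old_sum + delta = 93 + (41) = 134

Answer: 134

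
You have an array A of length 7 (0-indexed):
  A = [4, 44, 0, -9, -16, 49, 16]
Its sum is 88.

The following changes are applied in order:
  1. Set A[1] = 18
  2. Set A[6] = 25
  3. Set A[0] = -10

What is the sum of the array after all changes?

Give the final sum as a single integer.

Answer: 57

Derivation:
Initial sum: 88
Change 1: A[1] 44 -> 18, delta = -26, sum = 62
Change 2: A[6] 16 -> 25, delta = 9, sum = 71
Change 3: A[0] 4 -> -10, delta = -14, sum = 57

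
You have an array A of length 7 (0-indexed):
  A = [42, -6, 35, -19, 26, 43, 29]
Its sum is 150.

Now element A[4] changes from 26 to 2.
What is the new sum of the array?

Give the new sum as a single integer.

Old value at index 4: 26
New value at index 4: 2
Delta = 2 - 26 = -24
New sum = old_sum + delta = 150 + (-24) = 126

Answer: 126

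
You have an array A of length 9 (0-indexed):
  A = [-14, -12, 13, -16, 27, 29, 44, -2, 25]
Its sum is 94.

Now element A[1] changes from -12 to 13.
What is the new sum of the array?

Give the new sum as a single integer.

Answer: 119

Derivation:
Old value at index 1: -12
New value at index 1: 13
Delta = 13 - -12 = 25
New sum = old_sum + delta = 94 + (25) = 119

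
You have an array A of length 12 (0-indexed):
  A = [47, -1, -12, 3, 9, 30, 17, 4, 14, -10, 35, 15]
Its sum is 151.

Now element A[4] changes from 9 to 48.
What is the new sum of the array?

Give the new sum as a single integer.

Old value at index 4: 9
New value at index 4: 48
Delta = 48 - 9 = 39
New sum = old_sum + delta = 151 + (39) = 190

Answer: 190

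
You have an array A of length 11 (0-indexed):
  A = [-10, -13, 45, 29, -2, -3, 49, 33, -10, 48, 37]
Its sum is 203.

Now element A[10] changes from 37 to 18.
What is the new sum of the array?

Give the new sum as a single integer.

Answer: 184

Derivation:
Old value at index 10: 37
New value at index 10: 18
Delta = 18 - 37 = -19
New sum = old_sum + delta = 203 + (-19) = 184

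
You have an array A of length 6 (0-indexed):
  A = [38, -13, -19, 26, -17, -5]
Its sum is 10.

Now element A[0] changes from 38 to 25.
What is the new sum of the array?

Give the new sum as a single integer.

Answer: -3

Derivation:
Old value at index 0: 38
New value at index 0: 25
Delta = 25 - 38 = -13
New sum = old_sum + delta = 10 + (-13) = -3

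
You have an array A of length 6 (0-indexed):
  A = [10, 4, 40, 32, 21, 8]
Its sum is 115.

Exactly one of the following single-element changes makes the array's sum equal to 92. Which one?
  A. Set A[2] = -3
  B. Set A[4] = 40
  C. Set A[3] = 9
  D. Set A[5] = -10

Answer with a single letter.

Answer: C

Derivation:
Option A: A[2] 40->-3, delta=-43, new_sum=115+(-43)=72
Option B: A[4] 21->40, delta=19, new_sum=115+(19)=134
Option C: A[3] 32->9, delta=-23, new_sum=115+(-23)=92 <-- matches target
Option D: A[5] 8->-10, delta=-18, new_sum=115+(-18)=97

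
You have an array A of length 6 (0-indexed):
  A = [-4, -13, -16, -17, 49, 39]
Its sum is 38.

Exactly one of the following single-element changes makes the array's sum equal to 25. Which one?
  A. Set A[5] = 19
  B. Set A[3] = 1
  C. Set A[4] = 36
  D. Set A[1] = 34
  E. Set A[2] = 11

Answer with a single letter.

Answer: C

Derivation:
Option A: A[5] 39->19, delta=-20, new_sum=38+(-20)=18
Option B: A[3] -17->1, delta=18, new_sum=38+(18)=56
Option C: A[4] 49->36, delta=-13, new_sum=38+(-13)=25 <-- matches target
Option D: A[1] -13->34, delta=47, new_sum=38+(47)=85
Option E: A[2] -16->11, delta=27, new_sum=38+(27)=65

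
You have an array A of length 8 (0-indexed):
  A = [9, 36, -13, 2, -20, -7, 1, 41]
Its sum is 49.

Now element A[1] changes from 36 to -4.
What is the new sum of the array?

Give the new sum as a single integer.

Old value at index 1: 36
New value at index 1: -4
Delta = -4 - 36 = -40
New sum = old_sum + delta = 49 + (-40) = 9

Answer: 9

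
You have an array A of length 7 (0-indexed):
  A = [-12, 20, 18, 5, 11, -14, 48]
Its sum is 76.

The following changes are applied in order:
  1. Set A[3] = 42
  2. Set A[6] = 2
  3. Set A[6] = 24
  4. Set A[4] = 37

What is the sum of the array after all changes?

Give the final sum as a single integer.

Answer: 115

Derivation:
Initial sum: 76
Change 1: A[3] 5 -> 42, delta = 37, sum = 113
Change 2: A[6] 48 -> 2, delta = -46, sum = 67
Change 3: A[6] 2 -> 24, delta = 22, sum = 89
Change 4: A[4] 11 -> 37, delta = 26, sum = 115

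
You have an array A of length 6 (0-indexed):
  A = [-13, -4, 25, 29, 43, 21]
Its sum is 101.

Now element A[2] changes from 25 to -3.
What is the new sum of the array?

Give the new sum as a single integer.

Answer: 73

Derivation:
Old value at index 2: 25
New value at index 2: -3
Delta = -3 - 25 = -28
New sum = old_sum + delta = 101 + (-28) = 73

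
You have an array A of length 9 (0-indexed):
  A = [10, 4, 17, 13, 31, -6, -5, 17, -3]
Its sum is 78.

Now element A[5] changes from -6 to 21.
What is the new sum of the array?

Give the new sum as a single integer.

Answer: 105

Derivation:
Old value at index 5: -6
New value at index 5: 21
Delta = 21 - -6 = 27
New sum = old_sum + delta = 78 + (27) = 105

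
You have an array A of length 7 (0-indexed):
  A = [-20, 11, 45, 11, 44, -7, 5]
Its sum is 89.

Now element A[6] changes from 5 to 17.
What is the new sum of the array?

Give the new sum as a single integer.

Answer: 101

Derivation:
Old value at index 6: 5
New value at index 6: 17
Delta = 17 - 5 = 12
New sum = old_sum + delta = 89 + (12) = 101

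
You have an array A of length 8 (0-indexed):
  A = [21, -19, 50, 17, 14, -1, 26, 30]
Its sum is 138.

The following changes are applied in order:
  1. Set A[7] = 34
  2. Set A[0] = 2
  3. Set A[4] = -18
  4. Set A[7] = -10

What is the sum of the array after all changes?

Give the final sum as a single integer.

Initial sum: 138
Change 1: A[7] 30 -> 34, delta = 4, sum = 142
Change 2: A[0] 21 -> 2, delta = -19, sum = 123
Change 3: A[4] 14 -> -18, delta = -32, sum = 91
Change 4: A[7] 34 -> -10, delta = -44, sum = 47

Answer: 47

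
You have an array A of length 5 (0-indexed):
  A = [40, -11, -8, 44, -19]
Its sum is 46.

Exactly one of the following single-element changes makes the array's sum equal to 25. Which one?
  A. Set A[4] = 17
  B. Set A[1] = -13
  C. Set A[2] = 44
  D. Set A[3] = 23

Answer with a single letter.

Option A: A[4] -19->17, delta=36, new_sum=46+(36)=82
Option B: A[1] -11->-13, delta=-2, new_sum=46+(-2)=44
Option C: A[2] -8->44, delta=52, new_sum=46+(52)=98
Option D: A[3] 44->23, delta=-21, new_sum=46+(-21)=25 <-- matches target

Answer: D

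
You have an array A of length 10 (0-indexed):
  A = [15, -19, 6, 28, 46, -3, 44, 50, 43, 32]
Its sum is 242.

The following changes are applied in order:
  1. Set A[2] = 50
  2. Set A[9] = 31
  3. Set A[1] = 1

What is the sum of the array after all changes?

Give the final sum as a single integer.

Answer: 305

Derivation:
Initial sum: 242
Change 1: A[2] 6 -> 50, delta = 44, sum = 286
Change 2: A[9] 32 -> 31, delta = -1, sum = 285
Change 3: A[1] -19 -> 1, delta = 20, sum = 305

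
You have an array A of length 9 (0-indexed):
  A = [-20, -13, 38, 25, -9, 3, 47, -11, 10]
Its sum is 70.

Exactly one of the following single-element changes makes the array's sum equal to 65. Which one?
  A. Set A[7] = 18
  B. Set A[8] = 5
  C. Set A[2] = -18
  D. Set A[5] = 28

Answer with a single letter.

Option A: A[7] -11->18, delta=29, new_sum=70+(29)=99
Option B: A[8] 10->5, delta=-5, new_sum=70+(-5)=65 <-- matches target
Option C: A[2] 38->-18, delta=-56, new_sum=70+(-56)=14
Option D: A[5] 3->28, delta=25, new_sum=70+(25)=95

Answer: B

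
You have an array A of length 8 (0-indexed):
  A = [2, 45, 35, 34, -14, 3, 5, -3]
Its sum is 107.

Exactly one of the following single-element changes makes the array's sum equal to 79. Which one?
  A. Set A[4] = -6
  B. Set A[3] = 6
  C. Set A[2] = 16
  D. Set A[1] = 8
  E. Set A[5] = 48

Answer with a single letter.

Answer: B

Derivation:
Option A: A[4] -14->-6, delta=8, new_sum=107+(8)=115
Option B: A[3] 34->6, delta=-28, new_sum=107+(-28)=79 <-- matches target
Option C: A[2] 35->16, delta=-19, new_sum=107+(-19)=88
Option D: A[1] 45->8, delta=-37, new_sum=107+(-37)=70
Option E: A[5] 3->48, delta=45, new_sum=107+(45)=152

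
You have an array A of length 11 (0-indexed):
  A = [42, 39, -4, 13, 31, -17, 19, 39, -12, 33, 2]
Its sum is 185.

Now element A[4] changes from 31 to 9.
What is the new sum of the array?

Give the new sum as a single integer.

Old value at index 4: 31
New value at index 4: 9
Delta = 9 - 31 = -22
New sum = old_sum + delta = 185 + (-22) = 163

Answer: 163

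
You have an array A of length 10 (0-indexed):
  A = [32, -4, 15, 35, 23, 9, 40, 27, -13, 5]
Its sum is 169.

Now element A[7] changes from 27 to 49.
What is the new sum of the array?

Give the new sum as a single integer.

Answer: 191

Derivation:
Old value at index 7: 27
New value at index 7: 49
Delta = 49 - 27 = 22
New sum = old_sum + delta = 169 + (22) = 191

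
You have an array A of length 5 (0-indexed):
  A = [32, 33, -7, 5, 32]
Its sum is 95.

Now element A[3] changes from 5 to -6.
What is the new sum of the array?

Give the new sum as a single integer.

Answer: 84

Derivation:
Old value at index 3: 5
New value at index 3: -6
Delta = -6 - 5 = -11
New sum = old_sum + delta = 95 + (-11) = 84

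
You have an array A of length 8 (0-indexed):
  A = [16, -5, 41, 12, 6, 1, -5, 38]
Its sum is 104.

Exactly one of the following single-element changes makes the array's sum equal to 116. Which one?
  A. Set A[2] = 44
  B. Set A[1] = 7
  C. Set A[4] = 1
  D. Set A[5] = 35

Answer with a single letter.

Option A: A[2] 41->44, delta=3, new_sum=104+(3)=107
Option B: A[1] -5->7, delta=12, new_sum=104+(12)=116 <-- matches target
Option C: A[4] 6->1, delta=-5, new_sum=104+(-5)=99
Option D: A[5] 1->35, delta=34, new_sum=104+(34)=138

Answer: B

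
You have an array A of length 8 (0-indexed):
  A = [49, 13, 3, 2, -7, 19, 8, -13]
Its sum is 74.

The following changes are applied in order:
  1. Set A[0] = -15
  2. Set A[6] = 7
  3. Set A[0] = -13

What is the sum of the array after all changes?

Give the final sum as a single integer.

Answer: 11

Derivation:
Initial sum: 74
Change 1: A[0] 49 -> -15, delta = -64, sum = 10
Change 2: A[6] 8 -> 7, delta = -1, sum = 9
Change 3: A[0] -15 -> -13, delta = 2, sum = 11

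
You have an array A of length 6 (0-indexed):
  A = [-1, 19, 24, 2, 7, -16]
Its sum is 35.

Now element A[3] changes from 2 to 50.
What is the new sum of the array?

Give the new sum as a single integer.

Old value at index 3: 2
New value at index 3: 50
Delta = 50 - 2 = 48
New sum = old_sum + delta = 35 + (48) = 83

Answer: 83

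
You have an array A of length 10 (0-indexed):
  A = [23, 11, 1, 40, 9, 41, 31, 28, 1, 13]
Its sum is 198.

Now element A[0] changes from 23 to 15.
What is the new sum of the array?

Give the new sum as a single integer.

Old value at index 0: 23
New value at index 0: 15
Delta = 15 - 23 = -8
New sum = old_sum + delta = 198 + (-8) = 190

Answer: 190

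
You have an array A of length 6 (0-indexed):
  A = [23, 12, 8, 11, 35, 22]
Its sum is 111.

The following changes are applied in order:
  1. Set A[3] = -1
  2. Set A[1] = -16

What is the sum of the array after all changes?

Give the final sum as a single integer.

Initial sum: 111
Change 1: A[3] 11 -> -1, delta = -12, sum = 99
Change 2: A[1] 12 -> -16, delta = -28, sum = 71

Answer: 71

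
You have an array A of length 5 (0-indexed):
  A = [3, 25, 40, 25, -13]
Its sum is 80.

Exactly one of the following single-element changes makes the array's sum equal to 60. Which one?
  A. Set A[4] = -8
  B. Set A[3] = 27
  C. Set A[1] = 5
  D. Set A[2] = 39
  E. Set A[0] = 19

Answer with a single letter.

Option A: A[4] -13->-8, delta=5, new_sum=80+(5)=85
Option B: A[3] 25->27, delta=2, new_sum=80+(2)=82
Option C: A[1] 25->5, delta=-20, new_sum=80+(-20)=60 <-- matches target
Option D: A[2] 40->39, delta=-1, new_sum=80+(-1)=79
Option E: A[0] 3->19, delta=16, new_sum=80+(16)=96

Answer: C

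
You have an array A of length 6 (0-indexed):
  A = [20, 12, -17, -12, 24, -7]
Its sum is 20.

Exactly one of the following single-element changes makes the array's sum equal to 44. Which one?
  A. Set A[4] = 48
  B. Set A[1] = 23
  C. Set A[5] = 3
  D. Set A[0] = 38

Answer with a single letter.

Option A: A[4] 24->48, delta=24, new_sum=20+(24)=44 <-- matches target
Option B: A[1] 12->23, delta=11, new_sum=20+(11)=31
Option C: A[5] -7->3, delta=10, new_sum=20+(10)=30
Option D: A[0] 20->38, delta=18, new_sum=20+(18)=38

Answer: A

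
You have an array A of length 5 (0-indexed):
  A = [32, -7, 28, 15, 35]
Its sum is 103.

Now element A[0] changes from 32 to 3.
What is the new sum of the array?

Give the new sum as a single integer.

Answer: 74

Derivation:
Old value at index 0: 32
New value at index 0: 3
Delta = 3 - 32 = -29
New sum = old_sum + delta = 103 + (-29) = 74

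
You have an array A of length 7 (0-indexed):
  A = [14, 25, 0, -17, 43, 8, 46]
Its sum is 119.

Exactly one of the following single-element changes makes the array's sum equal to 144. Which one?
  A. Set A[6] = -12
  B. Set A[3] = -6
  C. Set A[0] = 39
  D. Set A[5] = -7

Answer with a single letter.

Answer: C

Derivation:
Option A: A[6] 46->-12, delta=-58, new_sum=119+(-58)=61
Option B: A[3] -17->-6, delta=11, new_sum=119+(11)=130
Option C: A[0] 14->39, delta=25, new_sum=119+(25)=144 <-- matches target
Option D: A[5] 8->-7, delta=-15, new_sum=119+(-15)=104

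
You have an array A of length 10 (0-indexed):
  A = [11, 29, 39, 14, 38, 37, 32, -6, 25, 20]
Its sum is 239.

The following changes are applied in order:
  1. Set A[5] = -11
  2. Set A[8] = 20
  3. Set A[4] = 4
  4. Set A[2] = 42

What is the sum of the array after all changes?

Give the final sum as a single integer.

Initial sum: 239
Change 1: A[5] 37 -> -11, delta = -48, sum = 191
Change 2: A[8] 25 -> 20, delta = -5, sum = 186
Change 3: A[4] 38 -> 4, delta = -34, sum = 152
Change 4: A[2] 39 -> 42, delta = 3, sum = 155

Answer: 155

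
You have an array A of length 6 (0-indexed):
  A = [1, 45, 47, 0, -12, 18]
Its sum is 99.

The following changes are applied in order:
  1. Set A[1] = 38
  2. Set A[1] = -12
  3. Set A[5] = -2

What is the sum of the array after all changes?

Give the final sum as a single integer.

Initial sum: 99
Change 1: A[1] 45 -> 38, delta = -7, sum = 92
Change 2: A[1] 38 -> -12, delta = -50, sum = 42
Change 3: A[5] 18 -> -2, delta = -20, sum = 22

Answer: 22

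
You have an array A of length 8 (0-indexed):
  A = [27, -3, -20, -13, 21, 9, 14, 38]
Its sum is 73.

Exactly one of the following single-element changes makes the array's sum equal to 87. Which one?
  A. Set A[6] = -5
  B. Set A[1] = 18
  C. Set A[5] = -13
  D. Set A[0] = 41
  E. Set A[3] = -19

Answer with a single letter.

Option A: A[6] 14->-5, delta=-19, new_sum=73+(-19)=54
Option B: A[1] -3->18, delta=21, new_sum=73+(21)=94
Option C: A[5] 9->-13, delta=-22, new_sum=73+(-22)=51
Option D: A[0] 27->41, delta=14, new_sum=73+(14)=87 <-- matches target
Option E: A[3] -13->-19, delta=-6, new_sum=73+(-6)=67

Answer: D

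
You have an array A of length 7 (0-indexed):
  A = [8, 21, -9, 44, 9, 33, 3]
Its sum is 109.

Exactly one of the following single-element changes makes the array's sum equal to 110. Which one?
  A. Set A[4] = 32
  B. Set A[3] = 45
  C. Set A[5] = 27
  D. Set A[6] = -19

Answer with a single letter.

Answer: B

Derivation:
Option A: A[4] 9->32, delta=23, new_sum=109+(23)=132
Option B: A[3] 44->45, delta=1, new_sum=109+(1)=110 <-- matches target
Option C: A[5] 33->27, delta=-6, new_sum=109+(-6)=103
Option D: A[6] 3->-19, delta=-22, new_sum=109+(-22)=87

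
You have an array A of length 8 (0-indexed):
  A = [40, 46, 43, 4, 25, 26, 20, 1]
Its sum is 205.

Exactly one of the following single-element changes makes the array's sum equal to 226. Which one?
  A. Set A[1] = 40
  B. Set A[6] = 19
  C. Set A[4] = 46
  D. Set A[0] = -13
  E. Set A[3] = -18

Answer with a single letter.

Answer: C

Derivation:
Option A: A[1] 46->40, delta=-6, new_sum=205+(-6)=199
Option B: A[6] 20->19, delta=-1, new_sum=205+(-1)=204
Option C: A[4] 25->46, delta=21, new_sum=205+(21)=226 <-- matches target
Option D: A[0] 40->-13, delta=-53, new_sum=205+(-53)=152
Option E: A[3] 4->-18, delta=-22, new_sum=205+(-22)=183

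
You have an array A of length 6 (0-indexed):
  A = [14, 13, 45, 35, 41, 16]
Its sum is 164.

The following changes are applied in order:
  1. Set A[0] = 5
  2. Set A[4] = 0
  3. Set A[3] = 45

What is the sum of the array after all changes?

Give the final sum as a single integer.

Answer: 124

Derivation:
Initial sum: 164
Change 1: A[0] 14 -> 5, delta = -9, sum = 155
Change 2: A[4] 41 -> 0, delta = -41, sum = 114
Change 3: A[3] 35 -> 45, delta = 10, sum = 124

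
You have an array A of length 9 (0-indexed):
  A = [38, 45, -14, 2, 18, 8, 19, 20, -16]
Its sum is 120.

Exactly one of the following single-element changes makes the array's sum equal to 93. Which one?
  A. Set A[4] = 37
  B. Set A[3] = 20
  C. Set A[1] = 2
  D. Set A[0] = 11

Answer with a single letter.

Answer: D

Derivation:
Option A: A[4] 18->37, delta=19, new_sum=120+(19)=139
Option B: A[3] 2->20, delta=18, new_sum=120+(18)=138
Option C: A[1] 45->2, delta=-43, new_sum=120+(-43)=77
Option D: A[0] 38->11, delta=-27, new_sum=120+(-27)=93 <-- matches target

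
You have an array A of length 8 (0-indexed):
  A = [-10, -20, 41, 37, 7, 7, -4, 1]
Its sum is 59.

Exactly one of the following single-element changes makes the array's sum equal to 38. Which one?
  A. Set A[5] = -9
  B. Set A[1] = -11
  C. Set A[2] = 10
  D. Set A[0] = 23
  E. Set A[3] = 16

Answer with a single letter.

Answer: E

Derivation:
Option A: A[5] 7->-9, delta=-16, new_sum=59+(-16)=43
Option B: A[1] -20->-11, delta=9, new_sum=59+(9)=68
Option C: A[2] 41->10, delta=-31, new_sum=59+(-31)=28
Option D: A[0] -10->23, delta=33, new_sum=59+(33)=92
Option E: A[3] 37->16, delta=-21, new_sum=59+(-21)=38 <-- matches target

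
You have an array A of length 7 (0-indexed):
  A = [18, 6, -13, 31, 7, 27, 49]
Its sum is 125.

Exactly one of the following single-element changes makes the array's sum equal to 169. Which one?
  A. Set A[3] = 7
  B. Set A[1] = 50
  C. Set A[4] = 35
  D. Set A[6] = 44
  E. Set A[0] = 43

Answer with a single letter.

Option A: A[3] 31->7, delta=-24, new_sum=125+(-24)=101
Option B: A[1] 6->50, delta=44, new_sum=125+(44)=169 <-- matches target
Option C: A[4] 7->35, delta=28, new_sum=125+(28)=153
Option D: A[6] 49->44, delta=-5, new_sum=125+(-5)=120
Option E: A[0] 18->43, delta=25, new_sum=125+(25)=150

Answer: B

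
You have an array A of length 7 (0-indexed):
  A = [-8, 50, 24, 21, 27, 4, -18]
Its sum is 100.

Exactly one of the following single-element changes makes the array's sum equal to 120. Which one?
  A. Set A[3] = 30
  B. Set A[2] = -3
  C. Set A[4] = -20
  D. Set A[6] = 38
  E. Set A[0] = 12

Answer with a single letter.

Option A: A[3] 21->30, delta=9, new_sum=100+(9)=109
Option B: A[2] 24->-3, delta=-27, new_sum=100+(-27)=73
Option C: A[4] 27->-20, delta=-47, new_sum=100+(-47)=53
Option D: A[6] -18->38, delta=56, new_sum=100+(56)=156
Option E: A[0] -8->12, delta=20, new_sum=100+(20)=120 <-- matches target

Answer: E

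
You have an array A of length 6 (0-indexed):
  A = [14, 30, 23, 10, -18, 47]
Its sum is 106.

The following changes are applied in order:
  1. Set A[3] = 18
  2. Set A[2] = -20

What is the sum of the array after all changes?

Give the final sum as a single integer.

Initial sum: 106
Change 1: A[3] 10 -> 18, delta = 8, sum = 114
Change 2: A[2] 23 -> -20, delta = -43, sum = 71

Answer: 71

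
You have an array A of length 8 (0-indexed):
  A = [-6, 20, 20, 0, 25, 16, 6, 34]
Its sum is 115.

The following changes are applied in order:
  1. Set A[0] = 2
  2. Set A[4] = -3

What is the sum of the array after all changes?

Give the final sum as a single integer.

Answer: 95

Derivation:
Initial sum: 115
Change 1: A[0] -6 -> 2, delta = 8, sum = 123
Change 2: A[4] 25 -> -3, delta = -28, sum = 95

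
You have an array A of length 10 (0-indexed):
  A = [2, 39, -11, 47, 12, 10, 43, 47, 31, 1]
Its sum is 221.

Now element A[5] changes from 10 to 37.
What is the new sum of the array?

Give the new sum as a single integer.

Old value at index 5: 10
New value at index 5: 37
Delta = 37 - 10 = 27
New sum = old_sum + delta = 221 + (27) = 248

Answer: 248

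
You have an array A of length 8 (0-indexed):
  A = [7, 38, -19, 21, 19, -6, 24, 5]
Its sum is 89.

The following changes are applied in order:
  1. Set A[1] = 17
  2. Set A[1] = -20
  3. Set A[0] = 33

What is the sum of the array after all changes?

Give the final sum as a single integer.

Answer: 57

Derivation:
Initial sum: 89
Change 1: A[1] 38 -> 17, delta = -21, sum = 68
Change 2: A[1] 17 -> -20, delta = -37, sum = 31
Change 3: A[0] 7 -> 33, delta = 26, sum = 57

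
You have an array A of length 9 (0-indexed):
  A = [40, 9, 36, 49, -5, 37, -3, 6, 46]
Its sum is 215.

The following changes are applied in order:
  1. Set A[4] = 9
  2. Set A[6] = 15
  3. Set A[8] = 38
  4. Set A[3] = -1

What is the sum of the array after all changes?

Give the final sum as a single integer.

Answer: 189

Derivation:
Initial sum: 215
Change 1: A[4] -5 -> 9, delta = 14, sum = 229
Change 2: A[6] -3 -> 15, delta = 18, sum = 247
Change 3: A[8] 46 -> 38, delta = -8, sum = 239
Change 4: A[3] 49 -> -1, delta = -50, sum = 189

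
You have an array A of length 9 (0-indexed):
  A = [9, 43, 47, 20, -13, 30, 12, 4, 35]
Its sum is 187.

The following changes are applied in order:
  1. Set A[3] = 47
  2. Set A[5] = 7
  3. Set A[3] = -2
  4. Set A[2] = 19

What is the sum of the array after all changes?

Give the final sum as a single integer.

Answer: 114

Derivation:
Initial sum: 187
Change 1: A[3] 20 -> 47, delta = 27, sum = 214
Change 2: A[5] 30 -> 7, delta = -23, sum = 191
Change 3: A[3] 47 -> -2, delta = -49, sum = 142
Change 4: A[2] 47 -> 19, delta = -28, sum = 114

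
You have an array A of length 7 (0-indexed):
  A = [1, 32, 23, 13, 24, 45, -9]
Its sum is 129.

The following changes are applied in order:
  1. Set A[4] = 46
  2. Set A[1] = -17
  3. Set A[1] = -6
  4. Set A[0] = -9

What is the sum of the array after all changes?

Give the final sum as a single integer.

Initial sum: 129
Change 1: A[4] 24 -> 46, delta = 22, sum = 151
Change 2: A[1] 32 -> -17, delta = -49, sum = 102
Change 3: A[1] -17 -> -6, delta = 11, sum = 113
Change 4: A[0] 1 -> -9, delta = -10, sum = 103

Answer: 103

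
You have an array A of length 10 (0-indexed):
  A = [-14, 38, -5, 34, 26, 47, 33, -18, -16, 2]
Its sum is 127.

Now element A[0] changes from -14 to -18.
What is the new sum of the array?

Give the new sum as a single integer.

Old value at index 0: -14
New value at index 0: -18
Delta = -18 - -14 = -4
New sum = old_sum + delta = 127 + (-4) = 123

Answer: 123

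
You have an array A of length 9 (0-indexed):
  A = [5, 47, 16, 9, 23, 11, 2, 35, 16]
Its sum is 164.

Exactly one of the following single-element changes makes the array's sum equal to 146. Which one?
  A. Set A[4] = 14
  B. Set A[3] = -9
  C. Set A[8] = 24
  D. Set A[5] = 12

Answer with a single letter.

Answer: B

Derivation:
Option A: A[4] 23->14, delta=-9, new_sum=164+(-9)=155
Option B: A[3] 9->-9, delta=-18, new_sum=164+(-18)=146 <-- matches target
Option C: A[8] 16->24, delta=8, new_sum=164+(8)=172
Option D: A[5] 11->12, delta=1, new_sum=164+(1)=165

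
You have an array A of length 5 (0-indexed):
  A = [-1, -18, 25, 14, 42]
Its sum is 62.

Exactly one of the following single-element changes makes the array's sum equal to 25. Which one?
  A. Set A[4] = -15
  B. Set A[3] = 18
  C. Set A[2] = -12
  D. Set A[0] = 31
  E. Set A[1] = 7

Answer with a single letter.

Option A: A[4] 42->-15, delta=-57, new_sum=62+(-57)=5
Option B: A[3] 14->18, delta=4, new_sum=62+(4)=66
Option C: A[2] 25->-12, delta=-37, new_sum=62+(-37)=25 <-- matches target
Option D: A[0] -1->31, delta=32, new_sum=62+(32)=94
Option E: A[1] -18->7, delta=25, new_sum=62+(25)=87

Answer: C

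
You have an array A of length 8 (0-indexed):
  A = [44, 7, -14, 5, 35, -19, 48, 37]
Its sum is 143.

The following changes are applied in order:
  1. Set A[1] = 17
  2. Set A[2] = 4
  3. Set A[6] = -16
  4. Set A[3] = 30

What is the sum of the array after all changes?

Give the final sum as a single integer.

Answer: 132

Derivation:
Initial sum: 143
Change 1: A[1] 7 -> 17, delta = 10, sum = 153
Change 2: A[2] -14 -> 4, delta = 18, sum = 171
Change 3: A[6] 48 -> -16, delta = -64, sum = 107
Change 4: A[3] 5 -> 30, delta = 25, sum = 132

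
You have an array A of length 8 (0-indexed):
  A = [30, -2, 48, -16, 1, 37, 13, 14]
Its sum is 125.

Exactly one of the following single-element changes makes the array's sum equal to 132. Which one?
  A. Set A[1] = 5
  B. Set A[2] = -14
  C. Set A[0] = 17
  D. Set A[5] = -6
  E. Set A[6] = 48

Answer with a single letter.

Answer: A

Derivation:
Option A: A[1] -2->5, delta=7, new_sum=125+(7)=132 <-- matches target
Option B: A[2] 48->-14, delta=-62, new_sum=125+(-62)=63
Option C: A[0] 30->17, delta=-13, new_sum=125+(-13)=112
Option D: A[5] 37->-6, delta=-43, new_sum=125+(-43)=82
Option E: A[6] 13->48, delta=35, new_sum=125+(35)=160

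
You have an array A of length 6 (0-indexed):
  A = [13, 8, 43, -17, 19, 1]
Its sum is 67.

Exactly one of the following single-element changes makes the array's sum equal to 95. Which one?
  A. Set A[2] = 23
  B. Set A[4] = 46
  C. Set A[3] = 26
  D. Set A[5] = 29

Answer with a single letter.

Answer: D

Derivation:
Option A: A[2] 43->23, delta=-20, new_sum=67+(-20)=47
Option B: A[4] 19->46, delta=27, new_sum=67+(27)=94
Option C: A[3] -17->26, delta=43, new_sum=67+(43)=110
Option D: A[5] 1->29, delta=28, new_sum=67+(28)=95 <-- matches target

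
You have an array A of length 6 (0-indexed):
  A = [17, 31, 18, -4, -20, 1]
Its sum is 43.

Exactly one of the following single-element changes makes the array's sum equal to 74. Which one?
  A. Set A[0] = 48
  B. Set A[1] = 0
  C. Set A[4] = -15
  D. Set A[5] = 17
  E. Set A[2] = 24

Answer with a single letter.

Option A: A[0] 17->48, delta=31, new_sum=43+(31)=74 <-- matches target
Option B: A[1] 31->0, delta=-31, new_sum=43+(-31)=12
Option C: A[4] -20->-15, delta=5, new_sum=43+(5)=48
Option D: A[5] 1->17, delta=16, new_sum=43+(16)=59
Option E: A[2] 18->24, delta=6, new_sum=43+(6)=49

Answer: A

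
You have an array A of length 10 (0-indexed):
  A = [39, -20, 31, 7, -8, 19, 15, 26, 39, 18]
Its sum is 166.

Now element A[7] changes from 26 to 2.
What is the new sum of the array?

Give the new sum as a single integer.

Answer: 142

Derivation:
Old value at index 7: 26
New value at index 7: 2
Delta = 2 - 26 = -24
New sum = old_sum + delta = 166 + (-24) = 142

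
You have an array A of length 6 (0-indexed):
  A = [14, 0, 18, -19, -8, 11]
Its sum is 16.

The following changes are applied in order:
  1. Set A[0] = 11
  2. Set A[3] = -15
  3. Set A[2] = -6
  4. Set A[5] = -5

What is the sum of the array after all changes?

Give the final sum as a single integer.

Initial sum: 16
Change 1: A[0] 14 -> 11, delta = -3, sum = 13
Change 2: A[3] -19 -> -15, delta = 4, sum = 17
Change 3: A[2] 18 -> -6, delta = -24, sum = -7
Change 4: A[5] 11 -> -5, delta = -16, sum = -23

Answer: -23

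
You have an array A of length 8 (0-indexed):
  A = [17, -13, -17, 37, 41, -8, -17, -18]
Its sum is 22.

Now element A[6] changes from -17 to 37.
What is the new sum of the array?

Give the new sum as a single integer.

Old value at index 6: -17
New value at index 6: 37
Delta = 37 - -17 = 54
New sum = old_sum + delta = 22 + (54) = 76

Answer: 76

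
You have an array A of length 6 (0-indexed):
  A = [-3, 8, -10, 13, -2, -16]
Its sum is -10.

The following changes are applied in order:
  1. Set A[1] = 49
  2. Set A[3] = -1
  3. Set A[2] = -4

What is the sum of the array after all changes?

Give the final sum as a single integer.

Initial sum: -10
Change 1: A[1] 8 -> 49, delta = 41, sum = 31
Change 2: A[3] 13 -> -1, delta = -14, sum = 17
Change 3: A[2] -10 -> -4, delta = 6, sum = 23

Answer: 23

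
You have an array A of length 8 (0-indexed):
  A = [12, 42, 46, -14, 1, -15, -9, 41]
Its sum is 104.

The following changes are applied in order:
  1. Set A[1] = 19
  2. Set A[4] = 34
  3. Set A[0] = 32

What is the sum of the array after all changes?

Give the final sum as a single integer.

Initial sum: 104
Change 1: A[1] 42 -> 19, delta = -23, sum = 81
Change 2: A[4] 1 -> 34, delta = 33, sum = 114
Change 3: A[0] 12 -> 32, delta = 20, sum = 134

Answer: 134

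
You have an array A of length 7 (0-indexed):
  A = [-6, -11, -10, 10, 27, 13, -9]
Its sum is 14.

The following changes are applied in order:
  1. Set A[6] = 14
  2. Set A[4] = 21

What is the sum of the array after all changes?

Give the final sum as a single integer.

Initial sum: 14
Change 1: A[6] -9 -> 14, delta = 23, sum = 37
Change 2: A[4] 27 -> 21, delta = -6, sum = 31

Answer: 31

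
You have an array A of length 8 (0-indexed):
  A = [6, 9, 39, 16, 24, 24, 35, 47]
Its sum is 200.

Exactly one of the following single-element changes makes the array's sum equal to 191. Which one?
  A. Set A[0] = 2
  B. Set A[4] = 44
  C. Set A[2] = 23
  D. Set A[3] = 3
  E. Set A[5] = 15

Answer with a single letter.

Answer: E

Derivation:
Option A: A[0] 6->2, delta=-4, new_sum=200+(-4)=196
Option B: A[4] 24->44, delta=20, new_sum=200+(20)=220
Option C: A[2] 39->23, delta=-16, new_sum=200+(-16)=184
Option D: A[3] 16->3, delta=-13, new_sum=200+(-13)=187
Option E: A[5] 24->15, delta=-9, new_sum=200+(-9)=191 <-- matches target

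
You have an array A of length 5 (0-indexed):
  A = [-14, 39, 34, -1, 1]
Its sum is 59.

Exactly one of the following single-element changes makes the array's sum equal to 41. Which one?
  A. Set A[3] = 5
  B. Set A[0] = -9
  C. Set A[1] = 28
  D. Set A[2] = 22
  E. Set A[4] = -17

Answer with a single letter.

Answer: E

Derivation:
Option A: A[3] -1->5, delta=6, new_sum=59+(6)=65
Option B: A[0] -14->-9, delta=5, new_sum=59+(5)=64
Option C: A[1] 39->28, delta=-11, new_sum=59+(-11)=48
Option D: A[2] 34->22, delta=-12, new_sum=59+(-12)=47
Option E: A[4] 1->-17, delta=-18, new_sum=59+(-18)=41 <-- matches target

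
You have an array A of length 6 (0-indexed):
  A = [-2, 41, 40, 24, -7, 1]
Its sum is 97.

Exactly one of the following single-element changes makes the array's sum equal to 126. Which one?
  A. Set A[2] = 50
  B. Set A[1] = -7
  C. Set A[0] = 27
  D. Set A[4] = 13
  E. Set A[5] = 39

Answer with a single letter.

Answer: C

Derivation:
Option A: A[2] 40->50, delta=10, new_sum=97+(10)=107
Option B: A[1] 41->-7, delta=-48, new_sum=97+(-48)=49
Option C: A[0] -2->27, delta=29, new_sum=97+(29)=126 <-- matches target
Option D: A[4] -7->13, delta=20, new_sum=97+(20)=117
Option E: A[5] 1->39, delta=38, new_sum=97+(38)=135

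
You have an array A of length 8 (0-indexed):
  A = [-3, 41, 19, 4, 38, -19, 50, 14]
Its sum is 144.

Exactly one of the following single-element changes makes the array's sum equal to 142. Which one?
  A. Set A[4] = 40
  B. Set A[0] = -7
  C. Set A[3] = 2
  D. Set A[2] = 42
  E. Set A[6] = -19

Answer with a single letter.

Answer: C

Derivation:
Option A: A[4] 38->40, delta=2, new_sum=144+(2)=146
Option B: A[0] -3->-7, delta=-4, new_sum=144+(-4)=140
Option C: A[3] 4->2, delta=-2, new_sum=144+(-2)=142 <-- matches target
Option D: A[2] 19->42, delta=23, new_sum=144+(23)=167
Option E: A[6] 50->-19, delta=-69, new_sum=144+(-69)=75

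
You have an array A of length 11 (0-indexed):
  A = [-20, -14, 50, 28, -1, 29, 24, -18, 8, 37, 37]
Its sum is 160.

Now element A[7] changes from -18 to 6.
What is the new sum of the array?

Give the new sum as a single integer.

Old value at index 7: -18
New value at index 7: 6
Delta = 6 - -18 = 24
New sum = old_sum + delta = 160 + (24) = 184

Answer: 184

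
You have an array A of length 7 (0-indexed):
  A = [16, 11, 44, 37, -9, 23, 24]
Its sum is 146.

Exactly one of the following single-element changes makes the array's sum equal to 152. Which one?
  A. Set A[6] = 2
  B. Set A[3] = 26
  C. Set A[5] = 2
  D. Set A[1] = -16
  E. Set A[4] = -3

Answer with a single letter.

Answer: E

Derivation:
Option A: A[6] 24->2, delta=-22, new_sum=146+(-22)=124
Option B: A[3] 37->26, delta=-11, new_sum=146+(-11)=135
Option C: A[5] 23->2, delta=-21, new_sum=146+(-21)=125
Option D: A[1] 11->-16, delta=-27, new_sum=146+(-27)=119
Option E: A[4] -9->-3, delta=6, new_sum=146+(6)=152 <-- matches target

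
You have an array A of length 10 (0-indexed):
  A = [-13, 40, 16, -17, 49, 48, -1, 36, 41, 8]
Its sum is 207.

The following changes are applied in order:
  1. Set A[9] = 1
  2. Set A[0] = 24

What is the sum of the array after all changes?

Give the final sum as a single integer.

Answer: 237

Derivation:
Initial sum: 207
Change 1: A[9] 8 -> 1, delta = -7, sum = 200
Change 2: A[0] -13 -> 24, delta = 37, sum = 237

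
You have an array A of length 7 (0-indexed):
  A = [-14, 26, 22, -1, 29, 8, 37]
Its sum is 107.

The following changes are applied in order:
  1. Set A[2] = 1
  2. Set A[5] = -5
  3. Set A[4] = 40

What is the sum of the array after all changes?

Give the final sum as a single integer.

Initial sum: 107
Change 1: A[2] 22 -> 1, delta = -21, sum = 86
Change 2: A[5] 8 -> -5, delta = -13, sum = 73
Change 3: A[4] 29 -> 40, delta = 11, sum = 84

Answer: 84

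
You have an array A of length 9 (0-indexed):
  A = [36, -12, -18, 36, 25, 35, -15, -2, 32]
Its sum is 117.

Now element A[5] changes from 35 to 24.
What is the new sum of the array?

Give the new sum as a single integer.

Old value at index 5: 35
New value at index 5: 24
Delta = 24 - 35 = -11
New sum = old_sum + delta = 117 + (-11) = 106

Answer: 106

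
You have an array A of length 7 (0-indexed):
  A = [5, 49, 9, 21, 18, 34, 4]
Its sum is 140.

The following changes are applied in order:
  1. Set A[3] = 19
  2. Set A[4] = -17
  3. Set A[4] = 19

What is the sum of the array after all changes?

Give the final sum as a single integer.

Initial sum: 140
Change 1: A[3] 21 -> 19, delta = -2, sum = 138
Change 2: A[4] 18 -> -17, delta = -35, sum = 103
Change 3: A[4] -17 -> 19, delta = 36, sum = 139

Answer: 139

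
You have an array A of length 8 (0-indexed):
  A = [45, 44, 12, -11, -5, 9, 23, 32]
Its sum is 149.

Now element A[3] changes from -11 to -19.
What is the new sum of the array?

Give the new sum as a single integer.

Answer: 141

Derivation:
Old value at index 3: -11
New value at index 3: -19
Delta = -19 - -11 = -8
New sum = old_sum + delta = 149 + (-8) = 141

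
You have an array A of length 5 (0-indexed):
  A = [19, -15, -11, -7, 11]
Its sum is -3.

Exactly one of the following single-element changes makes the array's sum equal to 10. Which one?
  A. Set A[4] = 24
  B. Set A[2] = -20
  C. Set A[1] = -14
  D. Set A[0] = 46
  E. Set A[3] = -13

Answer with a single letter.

Answer: A

Derivation:
Option A: A[4] 11->24, delta=13, new_sum=-3+(13)=10 <-- matches target
Option B: A[2] -11->-20, delta=-9, new_sum=-3+(-9)=-12
Option C: A[1] -15->-14, delta=1, new_sum=-3+(1)=-2
Option D: A[0] 19->46, delta=27, new_sum=-3+(27)=24
Option E: A[3] -7->-13, delta=-6, new_sum=-3+(-6)=-9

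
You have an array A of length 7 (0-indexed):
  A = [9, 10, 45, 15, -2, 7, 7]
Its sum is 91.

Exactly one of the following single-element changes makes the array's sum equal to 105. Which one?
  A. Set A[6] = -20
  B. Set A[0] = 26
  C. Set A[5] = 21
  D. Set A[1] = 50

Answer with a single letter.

Answer: C

Derivation:
Option A: A[6] 7->-20, delta=-27, new_sum=91+(-27)=64
Option B: A[0] 9->26, delta=17, new_sum=91+(17)=108
Option C: A[5] 7->21, delta=14, new_sum=91+(14)=105 <-- matches target
Option D: A[1] 10->50, delta=40, new_sum=91+(40)=131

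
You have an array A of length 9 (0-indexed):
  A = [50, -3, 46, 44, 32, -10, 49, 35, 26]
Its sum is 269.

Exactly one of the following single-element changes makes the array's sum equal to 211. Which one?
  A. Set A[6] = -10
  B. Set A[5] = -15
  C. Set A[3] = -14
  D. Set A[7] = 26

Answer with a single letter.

Answer: C

Derivation:
Option A: A[6] 49->-10, delta=-59, new_sum=269+(-59)=210
Option B: A[5] -10->-15, delta=-5, new_sum=269+(-5)=264
Option C: A[3] 44->-14, delta=-58, new_sum=269+(-58)=211 <-- matches target
Option D: A[7] 35->26, delta=-9, new_sum=269+(-9)=260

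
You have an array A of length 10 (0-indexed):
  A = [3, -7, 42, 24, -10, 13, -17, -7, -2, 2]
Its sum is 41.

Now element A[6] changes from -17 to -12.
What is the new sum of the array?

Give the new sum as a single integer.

Old value at index 6: -17
New value at index 6: -12
Delta = -12 - -17 = 5
New sum = old_sum + delta = 41 + (5) = 46

Answer: 46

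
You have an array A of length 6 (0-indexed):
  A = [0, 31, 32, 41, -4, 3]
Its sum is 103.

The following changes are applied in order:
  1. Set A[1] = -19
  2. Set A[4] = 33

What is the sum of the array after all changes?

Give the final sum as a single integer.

Answer: 90

Derivation:
Initial sum: 103
Change 1: A[1] 31 -> -19, delta = -50, sum = 53
Change 2: A[4] -4 -> 33, delta = 37, sum = 90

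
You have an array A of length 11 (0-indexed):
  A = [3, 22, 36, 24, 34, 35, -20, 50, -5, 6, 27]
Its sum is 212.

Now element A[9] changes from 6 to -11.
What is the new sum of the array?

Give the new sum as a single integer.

Old value at index 9: 6
New value at index 9: -11
Delta = -11 - 6 = -17
New sum = old_sum + delta = 212 + (-17) = 195

Answer: 195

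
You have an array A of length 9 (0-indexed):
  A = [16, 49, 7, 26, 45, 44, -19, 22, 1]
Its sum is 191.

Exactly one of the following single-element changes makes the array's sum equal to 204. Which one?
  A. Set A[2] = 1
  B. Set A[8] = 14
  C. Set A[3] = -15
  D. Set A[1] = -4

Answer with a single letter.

Answer: B

Derivation:
Option A: A[2] 7->1, delta=-6, new_sum=191+(-6)=185
Option B: A[8] 1->14, delta=13, new_sum=191+(13)=204 <-- matches target
Option C: A[3] 26->-15, delta=-41, new_sum=191+(-41)=150
Option D: A[1] 49->-4, delta=-53, new_sum=191+(-53)=138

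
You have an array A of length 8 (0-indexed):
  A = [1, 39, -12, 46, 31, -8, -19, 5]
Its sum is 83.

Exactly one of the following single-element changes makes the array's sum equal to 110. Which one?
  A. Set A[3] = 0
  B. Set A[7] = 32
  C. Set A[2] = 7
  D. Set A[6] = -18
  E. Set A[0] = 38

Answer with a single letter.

Option A: A[3] 46->0, delta=-46, new_sum=83+(-46)=37
Option B: A[7] 5->32, delta=27, new_sum=83+(27)=110 <-- matches target
Option C: A[2] -12->7, delta=19, new_sum=83+(19)=102
Option D: A[6] -19->-18, delta=1, new_sum=83+(1)=84
Option E: A[0] 1->38, delta=37, new_sum=83+(37)=120

Answer: B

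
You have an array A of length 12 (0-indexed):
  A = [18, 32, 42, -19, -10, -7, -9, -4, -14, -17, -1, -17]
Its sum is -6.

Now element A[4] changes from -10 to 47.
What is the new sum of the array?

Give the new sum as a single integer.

Answer: 51

Derivation:
Old value at index 4: -10
New value at index 4: 47
Delta = 47 - -10 = 57
New sum = old_sum + delta = -6 + (57) = 51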